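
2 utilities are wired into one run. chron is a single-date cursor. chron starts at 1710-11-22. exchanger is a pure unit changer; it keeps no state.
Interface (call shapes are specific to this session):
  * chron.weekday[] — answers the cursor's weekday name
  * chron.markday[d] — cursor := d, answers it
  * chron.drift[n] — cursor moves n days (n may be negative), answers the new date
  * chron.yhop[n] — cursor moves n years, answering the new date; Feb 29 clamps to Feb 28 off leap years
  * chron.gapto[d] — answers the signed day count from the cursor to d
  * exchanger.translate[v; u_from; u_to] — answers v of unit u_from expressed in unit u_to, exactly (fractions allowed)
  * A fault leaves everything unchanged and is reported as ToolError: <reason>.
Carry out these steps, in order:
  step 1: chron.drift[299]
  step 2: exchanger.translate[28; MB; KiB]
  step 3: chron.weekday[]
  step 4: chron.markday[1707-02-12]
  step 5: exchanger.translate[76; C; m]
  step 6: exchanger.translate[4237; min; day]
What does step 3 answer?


[in] chron.drift n=299
:: 1711-09-17
[in] exchanger.translate v=28 u_from=MB u_to=KiB
:: 109375/4
[in] chron.weekday
:: Thursday
[in] chron.markday d=1707-02-12
:: 1707-02-12
[in] exchanger.translate v=76 u_from=C u_to=m
:: ToolError: incompatible units
[in] exchanger.translate v=4237 u_from=min u_to=day
:: 4237/1440

Answer: Thursday


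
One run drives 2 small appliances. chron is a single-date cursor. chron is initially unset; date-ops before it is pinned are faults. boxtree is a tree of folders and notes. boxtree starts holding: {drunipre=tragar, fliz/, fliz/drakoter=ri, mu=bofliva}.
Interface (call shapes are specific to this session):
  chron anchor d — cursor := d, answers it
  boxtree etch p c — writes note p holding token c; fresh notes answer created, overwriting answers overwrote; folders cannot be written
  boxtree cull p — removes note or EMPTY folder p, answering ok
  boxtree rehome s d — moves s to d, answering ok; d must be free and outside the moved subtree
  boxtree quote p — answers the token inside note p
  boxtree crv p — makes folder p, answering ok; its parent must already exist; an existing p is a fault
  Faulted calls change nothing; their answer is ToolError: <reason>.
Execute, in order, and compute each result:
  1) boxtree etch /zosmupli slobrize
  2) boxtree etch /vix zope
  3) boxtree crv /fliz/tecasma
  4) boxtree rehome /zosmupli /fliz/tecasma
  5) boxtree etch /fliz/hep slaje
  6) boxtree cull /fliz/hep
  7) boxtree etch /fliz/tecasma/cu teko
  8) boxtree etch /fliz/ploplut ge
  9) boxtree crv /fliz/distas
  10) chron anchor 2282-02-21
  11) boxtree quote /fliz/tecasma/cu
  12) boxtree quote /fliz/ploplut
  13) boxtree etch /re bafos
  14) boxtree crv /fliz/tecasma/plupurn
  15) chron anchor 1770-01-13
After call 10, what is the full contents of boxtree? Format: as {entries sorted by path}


$ boxtree etch p='/zosmupli' c='slobrize'
  created
$ boxtree etch p='/vix' c='zope'
  created
$ boxtree crv p='/fliz/tecasma'
  ok
$ boxtree rehome s='/zosmupli' d='/fliz/tecasma'
  ToolError: exists
$ boxtree etch p='/fliz/hep' c='slaje'
  created
$ boxtree cull p='/fliz/hep'
  ok
$ boxtree etch p='/fliz/tecasma/cu' c='teko'
  created
$ boxtree etch p='/fliz/ploplut' c='ge'
  created
$ boxtree crv p='/fliz/distas'
  ok
$ chron anchor d='2282-02-21'
  2282-02-21
$ boxtree quote p='/fliz/tecasma/cu'
  teko
$ boxtree quote p='/fliz/ploplut'
  ge
$ boxtree etch p='/re' c='bafos'
  created
$ boxtree crv p='/fliz/tecasma/plupurn'
  ok
$ chron anchor d='1770-01-13'
  1770-01-13

Answer: {drunipre=tragar, fliz/, fliz/distas/, fliz/drakoter=ri, fliz/ploplut=ge, fliz/tecasma/, fliz/tecasma/cu=teko, mu=bofliva, vix=zope, zosmupli=slobrize}


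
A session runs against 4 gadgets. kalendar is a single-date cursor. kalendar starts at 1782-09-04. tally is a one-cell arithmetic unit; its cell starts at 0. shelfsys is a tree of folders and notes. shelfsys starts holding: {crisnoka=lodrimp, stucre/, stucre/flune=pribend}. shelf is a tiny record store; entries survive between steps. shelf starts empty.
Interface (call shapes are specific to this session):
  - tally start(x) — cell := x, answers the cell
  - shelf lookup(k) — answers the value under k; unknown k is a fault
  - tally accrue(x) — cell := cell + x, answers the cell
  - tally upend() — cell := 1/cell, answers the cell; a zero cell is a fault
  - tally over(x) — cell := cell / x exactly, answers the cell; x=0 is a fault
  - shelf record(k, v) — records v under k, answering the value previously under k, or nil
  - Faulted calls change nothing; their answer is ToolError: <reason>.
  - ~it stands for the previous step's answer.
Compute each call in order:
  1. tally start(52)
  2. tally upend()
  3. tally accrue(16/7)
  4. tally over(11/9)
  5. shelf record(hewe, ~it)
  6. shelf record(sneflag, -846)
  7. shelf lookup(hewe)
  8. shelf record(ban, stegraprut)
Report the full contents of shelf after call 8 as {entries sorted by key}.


Do: tally start[52]
See: 52
Do: tally upend[]
See: 1/52
Do: tally accrue[16/7]
See: 839/364
Do: tally over[11/9]
See: 7551/4004
Do: shelf record[hewe; ~it]
See: nil
Do: shelf record[sneflag; -846]
See: nil
Do: shelf lookup[hewe]
See: 7551/4004
Do: shelf record[ban; stegraprut]
See: nil

Answer: {ban=stegraprut, hewe=7551/4004, sneflag=-846}


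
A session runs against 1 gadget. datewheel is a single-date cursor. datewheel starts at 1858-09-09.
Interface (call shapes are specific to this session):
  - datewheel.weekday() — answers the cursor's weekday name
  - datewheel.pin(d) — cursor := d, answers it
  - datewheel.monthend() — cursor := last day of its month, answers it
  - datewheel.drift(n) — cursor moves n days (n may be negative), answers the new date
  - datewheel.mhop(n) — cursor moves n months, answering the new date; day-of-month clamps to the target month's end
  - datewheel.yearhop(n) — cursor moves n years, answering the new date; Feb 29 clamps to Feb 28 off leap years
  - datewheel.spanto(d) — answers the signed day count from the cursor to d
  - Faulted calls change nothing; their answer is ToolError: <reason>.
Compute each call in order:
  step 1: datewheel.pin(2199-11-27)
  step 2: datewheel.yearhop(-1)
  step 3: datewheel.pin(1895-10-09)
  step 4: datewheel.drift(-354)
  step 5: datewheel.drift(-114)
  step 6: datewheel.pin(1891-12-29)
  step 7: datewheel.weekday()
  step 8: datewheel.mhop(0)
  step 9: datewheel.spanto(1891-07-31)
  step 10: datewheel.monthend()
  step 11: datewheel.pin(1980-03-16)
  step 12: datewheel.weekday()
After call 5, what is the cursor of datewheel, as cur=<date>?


Answer: cur=1894-06-28

Derivation:
==> datewheel.pin(d→2199-11-27)
<== 2199-11-27
==> datewheel.yearhop(n→-1)
<== 2198-11-27
==> datewheel.pin(d→1895-10-09)
<== 1895-10-09
==> datewheel.drift(n→-354)
<== 1894-10-20
==> datewheel.drift(n→-114)
<== 1894-06-28
==> datewheel.pin(d→1891-12-29)
<== 1891-12-29
==> datewheel.weekday()
<== Tuesday
==> datewheel.mhop(n→0)
<== 1891-12-29
==> datewheel.spanto(d→1891-07-31)
<== -151
==> datewheel.monthend()
<== 1891-12-31
==> datewheel.pin(d→1980-03-16)
<== 1980-03-16
==> datewheel.weekday()
<== Sunday


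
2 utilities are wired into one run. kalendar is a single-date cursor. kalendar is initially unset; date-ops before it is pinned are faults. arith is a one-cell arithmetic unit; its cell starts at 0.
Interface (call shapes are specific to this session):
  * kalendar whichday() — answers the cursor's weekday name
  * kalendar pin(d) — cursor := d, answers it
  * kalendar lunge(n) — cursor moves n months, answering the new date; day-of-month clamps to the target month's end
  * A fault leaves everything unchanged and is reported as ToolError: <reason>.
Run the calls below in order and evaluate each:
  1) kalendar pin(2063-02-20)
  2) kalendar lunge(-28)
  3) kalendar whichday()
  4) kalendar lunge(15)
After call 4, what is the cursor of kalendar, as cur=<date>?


-> kalendar pin(2063-02-20)
<- 2063-02-20
-> kalendar lunge(-28)
<- 2060-10-20
-> kalendar whichday()
<- Wednesday
-> kalendar lunge(15)
<- 2062-01-20

Answer: cur=2062-01-20


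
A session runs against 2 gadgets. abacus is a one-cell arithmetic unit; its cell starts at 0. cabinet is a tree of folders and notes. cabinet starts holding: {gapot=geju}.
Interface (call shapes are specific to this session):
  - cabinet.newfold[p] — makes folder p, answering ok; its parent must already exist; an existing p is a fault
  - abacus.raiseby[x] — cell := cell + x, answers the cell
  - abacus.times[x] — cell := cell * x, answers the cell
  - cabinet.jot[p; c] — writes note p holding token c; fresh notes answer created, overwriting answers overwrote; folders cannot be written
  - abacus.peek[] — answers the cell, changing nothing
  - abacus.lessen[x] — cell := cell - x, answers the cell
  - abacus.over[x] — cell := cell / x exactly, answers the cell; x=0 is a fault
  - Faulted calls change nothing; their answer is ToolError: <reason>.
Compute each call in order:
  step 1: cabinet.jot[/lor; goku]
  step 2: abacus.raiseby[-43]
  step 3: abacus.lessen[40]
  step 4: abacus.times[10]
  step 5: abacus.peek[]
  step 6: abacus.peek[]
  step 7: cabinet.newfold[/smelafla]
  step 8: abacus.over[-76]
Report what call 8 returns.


==> jot(p='/lor', c='goku')
<== created
==> raiseby(x='-43')
<== -43
==> lessen(x='40')
<== -83
==> times(x='10')
<== -830
==> peek()
<== -830
==> peek()
<== -830
==> newfold(p='/smelafla')
<== ok
==> over(x='-76')
<== 415/38

Answer: 415/38


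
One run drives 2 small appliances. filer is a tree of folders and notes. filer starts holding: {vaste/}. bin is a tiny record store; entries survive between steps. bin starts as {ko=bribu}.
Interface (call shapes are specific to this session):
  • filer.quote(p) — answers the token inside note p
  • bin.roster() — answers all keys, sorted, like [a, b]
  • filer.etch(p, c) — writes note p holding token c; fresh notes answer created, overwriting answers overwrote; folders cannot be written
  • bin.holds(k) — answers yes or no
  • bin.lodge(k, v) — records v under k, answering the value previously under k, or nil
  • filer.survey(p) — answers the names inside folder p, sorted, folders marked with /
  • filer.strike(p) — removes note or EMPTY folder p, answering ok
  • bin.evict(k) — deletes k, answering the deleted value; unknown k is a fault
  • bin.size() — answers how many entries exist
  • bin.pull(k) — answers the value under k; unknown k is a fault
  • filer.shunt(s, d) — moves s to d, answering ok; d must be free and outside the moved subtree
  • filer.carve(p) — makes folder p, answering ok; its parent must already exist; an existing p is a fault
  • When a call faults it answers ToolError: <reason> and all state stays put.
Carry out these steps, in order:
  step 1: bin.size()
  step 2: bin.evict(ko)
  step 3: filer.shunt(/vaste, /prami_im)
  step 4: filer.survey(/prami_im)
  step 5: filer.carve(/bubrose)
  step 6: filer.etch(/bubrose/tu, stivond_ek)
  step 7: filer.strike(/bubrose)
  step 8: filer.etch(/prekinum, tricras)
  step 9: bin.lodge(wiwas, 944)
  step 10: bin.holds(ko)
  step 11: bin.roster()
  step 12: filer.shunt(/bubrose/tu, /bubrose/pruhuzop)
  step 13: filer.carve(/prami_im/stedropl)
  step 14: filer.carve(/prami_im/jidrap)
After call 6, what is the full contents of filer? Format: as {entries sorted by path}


Answer: {bubrose/, bubrose/tu=stivond_ek, prami_im/}

Derivation:
-- 1. size() ~> 1
-- 2. evict(k='ko') ~> bribu
-- 3. shunt(s='/vaste', d='/prami_im') ~> ok
-- 4. survey(p='/prami_im') ~> []
-- 5. carve(p='/bubrose') ~> ok
-- 6. etch(p='/bubrose/tu', c='stivond_ek') ~> created
-- 7. strike(p='/bubrose') ~> ToolError: not empty
-- 8. etch(p='/prekinum', c='tricras') ~> created
-- 9. lodge(k='wiwas', v='944') ~> nil
-- 10. holds(k='ko') ~> no
-- 11. roster() ~> [wiwas]
-- 12. shunt(s='/bubrose/tu', d='/bubrose/pruhuzop') ~> ok
-- 13. carve(p='/prami_im/stedropl') ~> ok
-- 14. carve(p='/prami_im/jidrap') ~> ok


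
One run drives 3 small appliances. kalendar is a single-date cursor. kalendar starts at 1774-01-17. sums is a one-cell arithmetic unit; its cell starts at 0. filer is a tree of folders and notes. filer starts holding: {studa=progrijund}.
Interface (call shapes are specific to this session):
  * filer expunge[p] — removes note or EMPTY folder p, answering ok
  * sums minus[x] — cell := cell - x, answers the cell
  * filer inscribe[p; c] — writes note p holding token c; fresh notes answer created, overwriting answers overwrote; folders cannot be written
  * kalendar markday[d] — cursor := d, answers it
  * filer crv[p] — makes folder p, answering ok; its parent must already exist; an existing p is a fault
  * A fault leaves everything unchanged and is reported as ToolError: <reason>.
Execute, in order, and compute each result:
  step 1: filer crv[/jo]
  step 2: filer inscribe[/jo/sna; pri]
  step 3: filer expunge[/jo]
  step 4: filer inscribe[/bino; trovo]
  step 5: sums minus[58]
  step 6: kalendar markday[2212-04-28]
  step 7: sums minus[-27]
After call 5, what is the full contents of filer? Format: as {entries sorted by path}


Do: filer crv[/jo]
See: ok
Do: filer inscribe[/jo/sna; pri]
See: created
Do: filer expunge[/jo]
See: ToolError: not empty
Do: filer inscribe[/bino; trovo]
See: created
Do: sums minus[58]
See: -58
Do: kalendar markday[2212-04-28]
See: 2212-04-28
Do: sums minus[-27]
See: -31

Answer: {bino=trovo, jo/, jo/sna=pri, studa=progrijund}


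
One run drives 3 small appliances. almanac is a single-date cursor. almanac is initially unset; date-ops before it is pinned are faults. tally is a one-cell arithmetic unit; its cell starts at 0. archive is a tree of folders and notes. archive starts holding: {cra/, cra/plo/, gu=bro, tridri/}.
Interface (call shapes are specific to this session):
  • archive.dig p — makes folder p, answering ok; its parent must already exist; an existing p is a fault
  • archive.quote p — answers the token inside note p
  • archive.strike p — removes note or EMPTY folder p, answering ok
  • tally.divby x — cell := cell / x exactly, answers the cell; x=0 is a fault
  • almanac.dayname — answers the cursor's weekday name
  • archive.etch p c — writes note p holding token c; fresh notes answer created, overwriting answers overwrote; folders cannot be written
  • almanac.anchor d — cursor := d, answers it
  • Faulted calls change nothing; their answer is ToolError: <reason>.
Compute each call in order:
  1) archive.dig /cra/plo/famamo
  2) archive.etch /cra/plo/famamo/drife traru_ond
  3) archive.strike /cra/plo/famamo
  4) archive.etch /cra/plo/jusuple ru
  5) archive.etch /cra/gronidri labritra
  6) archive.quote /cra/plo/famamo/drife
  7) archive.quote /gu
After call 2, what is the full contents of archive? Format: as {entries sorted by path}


-> archive.dig(p→/cra/plo/famamo)
<- ok
-> archive.etch(p→/cra/plo/famamo/drife, c→traru_ond)
<- created
-> archive.strike(p→/cra/plo/famamo)
<- ToolError: not empty
-> archive.etch(p→/cra/plo/jusuple, c→ru)
<- created
-> archive.etch(p→/cra/gronidri, c→labritra)
<- created
-> archive.quote(p→/cra/plo/famamo/drife)
<- traru_ond
-> archive.quote(p→/gu)
<- bro

Answer: {cra/, cra/plo/, cra/plo/famamo/, cra/plo/famamo/drife=traru_ond, gu=bro, tridri/}


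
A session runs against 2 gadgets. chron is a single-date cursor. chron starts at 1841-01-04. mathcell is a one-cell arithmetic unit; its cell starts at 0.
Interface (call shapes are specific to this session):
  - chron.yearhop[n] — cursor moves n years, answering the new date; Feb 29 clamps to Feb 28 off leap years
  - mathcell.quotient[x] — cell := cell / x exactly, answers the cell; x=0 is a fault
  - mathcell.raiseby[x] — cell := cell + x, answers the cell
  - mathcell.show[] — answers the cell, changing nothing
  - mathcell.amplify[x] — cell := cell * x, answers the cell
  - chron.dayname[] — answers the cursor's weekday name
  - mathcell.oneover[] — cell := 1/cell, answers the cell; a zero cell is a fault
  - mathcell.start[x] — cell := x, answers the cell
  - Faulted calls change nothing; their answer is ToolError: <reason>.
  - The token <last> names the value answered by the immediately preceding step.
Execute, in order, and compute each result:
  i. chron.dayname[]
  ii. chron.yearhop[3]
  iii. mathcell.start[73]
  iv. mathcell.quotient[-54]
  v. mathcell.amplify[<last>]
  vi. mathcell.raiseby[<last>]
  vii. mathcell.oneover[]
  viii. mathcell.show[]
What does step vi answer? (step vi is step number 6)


Answer: 5329/1458

Derivation:
→ chron.dayname()
← Monday
→ chron.yearhop(n: 3)
← 1844-01-04
→ mathcell.start(x: 73)
← 73
→ mathcell.quotient(x: -54)
← -73/54
→ mathcell.amplify(x: <last>)
← 5329/2916
→ mathcell.raiseby(x: <last>)
← 5329/1458
→ mathcell.oneover()
← 1458/5329
→ mathcell.show()
← 1458/5329


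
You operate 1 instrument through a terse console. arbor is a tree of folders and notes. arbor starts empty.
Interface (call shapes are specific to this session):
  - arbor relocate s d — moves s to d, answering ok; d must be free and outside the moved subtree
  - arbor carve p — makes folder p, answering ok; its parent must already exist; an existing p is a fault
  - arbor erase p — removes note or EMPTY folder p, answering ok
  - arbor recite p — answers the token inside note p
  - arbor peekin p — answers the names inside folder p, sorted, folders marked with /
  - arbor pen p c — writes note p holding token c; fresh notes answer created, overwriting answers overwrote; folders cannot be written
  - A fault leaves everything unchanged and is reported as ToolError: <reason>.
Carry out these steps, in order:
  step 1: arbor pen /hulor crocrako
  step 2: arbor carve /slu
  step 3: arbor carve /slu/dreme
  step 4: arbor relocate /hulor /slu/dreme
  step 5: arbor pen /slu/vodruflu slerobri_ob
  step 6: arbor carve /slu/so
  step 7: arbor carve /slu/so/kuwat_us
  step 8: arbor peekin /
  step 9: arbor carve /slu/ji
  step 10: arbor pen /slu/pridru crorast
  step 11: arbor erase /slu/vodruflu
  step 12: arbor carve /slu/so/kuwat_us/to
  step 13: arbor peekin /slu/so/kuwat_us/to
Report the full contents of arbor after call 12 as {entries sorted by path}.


Answer: {hulor=crocrako, slu/, slu/dreme/, slu/ji/, slu/pridru=crorast, slu/so/, slu/so/kuwat_us/, slu/so/kuwat_us/to/}

Derivation:
// arbor pen(p=/hulor, c=crocrako) ~> created
// arbor carve(p=/slu) ~> ok
// arbor carve(p=/slu/dreme) ~> ok
// arbor relocate(s=/hulor, d=/slu/dreme) ~> ToolError: exists
// arbor pen(p=/slu/vodruflu, c=slerobri_ob) ~> created
// arbor carve(p=/slu/so) ~> ok
// arbor carve(p=/slu/so/kuwat_us) ~> ok
// arbor peekin(p=/) ~> [hulor, slu/]
// arbor carve(p=/slu/ji) ~> ok
// arbor pen(p=/slu/pridru, c=crorast) ~> created
// arbor erase(p=/slu/vodruflu) ~> ok
// arbor carve(p=/slu/so/kuwat_us/to) ~> ok
// arbor peekin(p=/slu/so/kuwat_us/to) ~> []


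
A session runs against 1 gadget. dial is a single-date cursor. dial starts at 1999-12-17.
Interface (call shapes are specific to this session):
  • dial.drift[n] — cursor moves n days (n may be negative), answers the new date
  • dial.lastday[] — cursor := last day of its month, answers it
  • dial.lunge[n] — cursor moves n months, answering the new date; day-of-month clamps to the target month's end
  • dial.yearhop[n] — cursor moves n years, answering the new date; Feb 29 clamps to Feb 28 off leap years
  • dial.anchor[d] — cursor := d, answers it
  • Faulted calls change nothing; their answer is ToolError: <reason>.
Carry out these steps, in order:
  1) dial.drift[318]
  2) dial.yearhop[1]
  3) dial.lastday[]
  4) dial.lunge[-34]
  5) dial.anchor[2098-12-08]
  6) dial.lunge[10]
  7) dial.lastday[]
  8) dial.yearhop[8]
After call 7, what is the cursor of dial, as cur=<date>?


→ dial.drift(n→318)
← 2000-10-30
→ dial.yearhop(n→1)
← 2001-10-30
→ dial.lastday()
← 2001-10-31
→ dial.lunge(n→-34)
← 1998-12-31
→ dial.anchor(d→2098-12-08)
← 2098-12-08
→ dial.lunge(n→10)
← 2099-10-08
→ dial.lastday()
← 2099-10-31
→ dial.yearhop(n→8)
← 2107-10-31

Answer: cur=2099-10-31


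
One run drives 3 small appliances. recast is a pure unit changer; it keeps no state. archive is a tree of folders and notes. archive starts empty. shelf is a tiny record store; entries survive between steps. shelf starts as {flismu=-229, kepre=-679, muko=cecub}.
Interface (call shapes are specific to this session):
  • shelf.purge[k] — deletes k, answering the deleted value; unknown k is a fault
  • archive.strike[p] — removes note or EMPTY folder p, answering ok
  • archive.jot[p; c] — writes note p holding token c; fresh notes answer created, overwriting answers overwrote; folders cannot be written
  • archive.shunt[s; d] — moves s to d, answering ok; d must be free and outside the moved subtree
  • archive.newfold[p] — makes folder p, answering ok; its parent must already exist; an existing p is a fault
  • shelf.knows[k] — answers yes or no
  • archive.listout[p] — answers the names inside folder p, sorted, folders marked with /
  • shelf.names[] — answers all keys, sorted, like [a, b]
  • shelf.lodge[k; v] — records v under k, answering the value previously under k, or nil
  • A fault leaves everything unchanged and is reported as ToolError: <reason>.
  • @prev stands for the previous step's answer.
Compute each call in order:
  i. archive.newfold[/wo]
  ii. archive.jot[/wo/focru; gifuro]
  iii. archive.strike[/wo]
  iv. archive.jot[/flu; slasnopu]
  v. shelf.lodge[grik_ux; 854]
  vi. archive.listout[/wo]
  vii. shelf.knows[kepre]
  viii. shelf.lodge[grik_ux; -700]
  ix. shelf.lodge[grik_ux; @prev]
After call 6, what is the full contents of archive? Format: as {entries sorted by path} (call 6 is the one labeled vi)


Answer: {flu=slasnopu, wo/, wo/focru=gifuro}

Derivation:
;; archive.newfold(/wo) ~> ok
;; archive.jot(/wo/focru, gifuro) ~> created
;; archive.strike(/wo) ~> ToolError: not empty
;; archive.jot(/flu, slasnopu) ~> created
;; shelf.lodge(grik_ux, 854) ~> nil
;; archive.listout(/wo) ~> [focru]
;; shelf.knows(kepre) ~> yes
;; shelf.lodge(grik_ux, -700) ~> 854
;; shelf.lodge(grik_ux, @prev) ~> -700


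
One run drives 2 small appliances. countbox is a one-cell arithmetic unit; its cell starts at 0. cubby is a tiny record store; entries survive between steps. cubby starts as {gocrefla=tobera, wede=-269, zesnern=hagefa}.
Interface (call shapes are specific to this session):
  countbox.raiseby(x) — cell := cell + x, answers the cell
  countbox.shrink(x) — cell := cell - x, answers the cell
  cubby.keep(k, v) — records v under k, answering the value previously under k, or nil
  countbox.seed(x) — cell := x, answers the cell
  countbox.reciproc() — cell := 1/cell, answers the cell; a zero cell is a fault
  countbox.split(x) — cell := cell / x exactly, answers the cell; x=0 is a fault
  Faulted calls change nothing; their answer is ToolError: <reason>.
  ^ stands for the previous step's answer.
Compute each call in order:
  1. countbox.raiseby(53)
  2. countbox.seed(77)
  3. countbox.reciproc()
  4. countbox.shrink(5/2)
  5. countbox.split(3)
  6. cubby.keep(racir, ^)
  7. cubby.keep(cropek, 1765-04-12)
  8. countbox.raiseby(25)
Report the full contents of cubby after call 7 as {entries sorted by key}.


>>> raiseby x→53
= 53
>>> seed x→77
= 77
>>> reciproc
= 1/77
>>> shrink x→5/2
= -383/154
>>> split x→3
= -383/462
>>> keep k→racir v→^
= nil
>>> keep k→cropek v→1765-04-12
= nil
>>> raiseby x→25
= 11167/462

Answer: {cropek=1765-04-12, gocrefla=tobera, racir=-383/462, wede=-269, zesnern=hagefa}


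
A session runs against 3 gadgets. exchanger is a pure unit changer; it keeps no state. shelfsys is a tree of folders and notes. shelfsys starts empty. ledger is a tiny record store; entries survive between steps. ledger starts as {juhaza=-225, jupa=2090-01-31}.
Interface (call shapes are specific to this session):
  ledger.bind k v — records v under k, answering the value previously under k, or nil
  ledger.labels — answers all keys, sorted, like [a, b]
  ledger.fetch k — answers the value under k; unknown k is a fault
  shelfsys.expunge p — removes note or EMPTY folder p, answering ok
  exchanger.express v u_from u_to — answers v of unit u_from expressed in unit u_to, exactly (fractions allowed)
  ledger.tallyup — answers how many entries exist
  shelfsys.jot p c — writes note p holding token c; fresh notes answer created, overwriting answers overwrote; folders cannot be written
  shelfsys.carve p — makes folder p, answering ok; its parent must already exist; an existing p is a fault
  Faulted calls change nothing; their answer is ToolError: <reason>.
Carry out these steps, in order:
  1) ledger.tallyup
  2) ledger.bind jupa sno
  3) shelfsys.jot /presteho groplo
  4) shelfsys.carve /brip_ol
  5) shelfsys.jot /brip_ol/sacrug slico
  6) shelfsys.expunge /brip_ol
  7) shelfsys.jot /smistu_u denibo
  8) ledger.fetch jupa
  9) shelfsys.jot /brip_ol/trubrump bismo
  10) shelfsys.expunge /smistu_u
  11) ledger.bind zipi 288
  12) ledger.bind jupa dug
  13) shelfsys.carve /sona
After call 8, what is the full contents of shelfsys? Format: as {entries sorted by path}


Do: ledger.tallyup[]
See: 2
Do: ledger.bind[k='jupa'; v='sno']
See: 2090-01-31
Do: shelfsys.jot[p='/presteho'; c='groplo']
See: created
Do: shelfsys.carve[p='/brip_ol']
See: ok
Do: shelfsys.jot[p='/brip_ol/sacrug'; c='slico']
See: created
Do: shelfsys.expunge[p='/brip_ol']
See: ToolError: not empty
Do: shelfsys.jot[p='/smistu_u'; c='denibo']
See: created
Do: ledger.fetch[k='jupa']
See: sno
Do: shelfsys.jot[p='/brip_ol/trubrump'; c='bismo']
See: created
Do: shelfsys.expunge[p='/smistu_u']
See: ok
Do: ledger.bind[k='zipi'; v='288']
See: nil
Do: ledger.bind[k='jupa'; v='dug']
See: sno
Do: shelfsys.carve[p='/sona']
See: ok

Answer: {brip_ol/, brip_ol/sacrug=slico, presteho=groplo, smistu_u=denibo}


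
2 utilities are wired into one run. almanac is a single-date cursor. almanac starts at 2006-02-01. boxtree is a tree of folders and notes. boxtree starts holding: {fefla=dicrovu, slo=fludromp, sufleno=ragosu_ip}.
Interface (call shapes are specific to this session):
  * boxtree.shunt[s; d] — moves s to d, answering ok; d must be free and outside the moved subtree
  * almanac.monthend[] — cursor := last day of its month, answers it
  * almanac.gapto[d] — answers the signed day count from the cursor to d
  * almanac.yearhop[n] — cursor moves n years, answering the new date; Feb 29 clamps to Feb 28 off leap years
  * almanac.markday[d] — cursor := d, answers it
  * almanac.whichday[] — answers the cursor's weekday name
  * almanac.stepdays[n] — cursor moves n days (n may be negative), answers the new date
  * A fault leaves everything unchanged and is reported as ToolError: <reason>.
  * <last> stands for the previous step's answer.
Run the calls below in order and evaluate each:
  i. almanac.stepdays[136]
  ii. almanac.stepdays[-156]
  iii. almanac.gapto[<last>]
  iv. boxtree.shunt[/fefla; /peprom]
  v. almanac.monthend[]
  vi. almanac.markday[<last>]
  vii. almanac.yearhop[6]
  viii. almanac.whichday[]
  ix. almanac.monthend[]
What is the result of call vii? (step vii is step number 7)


Answer: 2012-01-31

Derivation:
% almanac.stepdays n→136
= 2006-06-17
% almanac.stepdays n→-156
= 2006-01-12
% almanac.gapto d→<last>
= 0
% boxtree.shunt s→/fefla d→/peprom
= ok
% almanac.monthend
= 2006-01-31
% almanac.markday d→<last>
= 2006-01-31
% almanac.yearhop n→6
= 2012-01-31
% almanac.whichday
= Tuesday
% almanac.monthend
= 2012-01-31


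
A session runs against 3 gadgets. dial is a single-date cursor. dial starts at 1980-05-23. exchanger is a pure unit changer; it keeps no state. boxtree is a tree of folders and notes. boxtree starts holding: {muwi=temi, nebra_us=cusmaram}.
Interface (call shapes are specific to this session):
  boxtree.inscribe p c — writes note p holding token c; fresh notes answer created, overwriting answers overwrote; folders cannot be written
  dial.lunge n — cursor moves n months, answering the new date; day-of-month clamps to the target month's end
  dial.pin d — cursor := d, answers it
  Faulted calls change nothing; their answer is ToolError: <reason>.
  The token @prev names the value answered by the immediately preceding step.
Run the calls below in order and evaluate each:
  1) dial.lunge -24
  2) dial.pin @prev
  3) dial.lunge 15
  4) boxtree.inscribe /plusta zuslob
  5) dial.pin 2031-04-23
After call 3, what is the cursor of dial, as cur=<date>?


Answer: cur=1979-08-23

Derivation:
$ lunge n=-24
:: 1978-05-23
$ pin d=@prev
:: 1978-05-23
$ lunge n=15
:: 1979-08-23
$ inscribe p=/plusta c=zuslob
:: created
$ pin d=2031-04-23
:: 2031-04-23


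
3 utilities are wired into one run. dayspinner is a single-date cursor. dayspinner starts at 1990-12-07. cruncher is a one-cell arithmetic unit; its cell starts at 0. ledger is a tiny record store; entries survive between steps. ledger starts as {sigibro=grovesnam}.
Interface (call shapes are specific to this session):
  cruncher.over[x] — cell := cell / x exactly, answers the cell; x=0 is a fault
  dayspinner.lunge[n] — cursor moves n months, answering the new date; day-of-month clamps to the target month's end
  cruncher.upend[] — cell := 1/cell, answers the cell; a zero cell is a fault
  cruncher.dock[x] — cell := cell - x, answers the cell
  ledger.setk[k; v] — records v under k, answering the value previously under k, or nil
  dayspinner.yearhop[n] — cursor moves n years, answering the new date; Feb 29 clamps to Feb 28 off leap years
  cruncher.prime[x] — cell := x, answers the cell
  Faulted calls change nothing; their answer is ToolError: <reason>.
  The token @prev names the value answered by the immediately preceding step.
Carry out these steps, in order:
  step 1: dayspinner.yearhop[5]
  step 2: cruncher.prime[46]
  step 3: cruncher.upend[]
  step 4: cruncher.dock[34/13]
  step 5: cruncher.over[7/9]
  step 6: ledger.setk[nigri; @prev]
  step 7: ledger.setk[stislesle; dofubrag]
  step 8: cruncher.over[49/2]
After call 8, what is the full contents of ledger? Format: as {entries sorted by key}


# 1. dayspinner.yearhop(5) == 1995-12-07
# 2. cruncher.prime(46) == 46
# 3. cruncher.upend() == 1/46
# 4. cruncher.dock(34/13) == -1551/598
# 5. cruncher.over(7/9) == -13959/4186
# 6. ledger.setk(nigri, @prev) == nil
# 7. ledger.setk(stislesle, dofubrag) == nil
# 8. cruncher.over(49/2) == -13959/102557

Answer: {nigri=-13959/4186, sigibro=grovesnam, stislesle=dofubrag}


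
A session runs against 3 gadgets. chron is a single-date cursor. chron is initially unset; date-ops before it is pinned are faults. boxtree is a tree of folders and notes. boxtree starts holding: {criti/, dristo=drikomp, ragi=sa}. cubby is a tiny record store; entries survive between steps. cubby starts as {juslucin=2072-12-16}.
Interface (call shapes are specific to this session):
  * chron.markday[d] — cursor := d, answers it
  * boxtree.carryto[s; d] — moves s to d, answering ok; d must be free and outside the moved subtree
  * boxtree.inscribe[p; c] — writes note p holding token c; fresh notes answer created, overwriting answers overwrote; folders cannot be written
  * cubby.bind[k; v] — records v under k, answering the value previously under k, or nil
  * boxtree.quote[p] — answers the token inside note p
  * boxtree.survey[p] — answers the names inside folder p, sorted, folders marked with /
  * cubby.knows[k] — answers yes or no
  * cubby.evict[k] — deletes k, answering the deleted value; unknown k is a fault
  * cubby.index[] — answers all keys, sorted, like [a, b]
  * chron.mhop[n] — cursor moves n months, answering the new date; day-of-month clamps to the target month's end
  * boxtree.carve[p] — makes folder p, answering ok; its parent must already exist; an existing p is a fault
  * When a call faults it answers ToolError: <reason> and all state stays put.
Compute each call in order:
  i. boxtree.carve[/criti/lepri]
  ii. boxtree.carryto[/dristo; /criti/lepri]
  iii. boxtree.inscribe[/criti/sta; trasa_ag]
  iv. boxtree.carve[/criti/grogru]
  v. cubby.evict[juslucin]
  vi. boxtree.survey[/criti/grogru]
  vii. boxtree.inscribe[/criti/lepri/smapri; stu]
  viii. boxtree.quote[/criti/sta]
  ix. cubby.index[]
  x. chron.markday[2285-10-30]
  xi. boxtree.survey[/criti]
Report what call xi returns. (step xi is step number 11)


Calling boxtree.carve(/criti/lepri), which returns ok.
I try boxtree.carryto(/dristo, /criti/lepri), yielding ToolError: exists.
Invoking boxtree.inscribe(/criti/sta, trasa_ag), giving created.
I call boxtree.carve(/criti/grogru), giving ok.
Invoking cubby.evict(juslucin), which returns 2072-12-16.
Invoking boxtree.survey(/criti/grogru), and get [].
Calling boxtree.inscribe(/criti/lepri/smapri, stu), giving created.
Calling boxtree.quote(/criti/sta), and see trasa_ag.
I use cubby.index(), which returns [].
Using chron.markday(2285-10-30), and get 2285-10-30.
Now I run boxtree.survey(/criti), and see [grogru/, lepri/, sta].

Answer: [grogru/, lepri/, sta]


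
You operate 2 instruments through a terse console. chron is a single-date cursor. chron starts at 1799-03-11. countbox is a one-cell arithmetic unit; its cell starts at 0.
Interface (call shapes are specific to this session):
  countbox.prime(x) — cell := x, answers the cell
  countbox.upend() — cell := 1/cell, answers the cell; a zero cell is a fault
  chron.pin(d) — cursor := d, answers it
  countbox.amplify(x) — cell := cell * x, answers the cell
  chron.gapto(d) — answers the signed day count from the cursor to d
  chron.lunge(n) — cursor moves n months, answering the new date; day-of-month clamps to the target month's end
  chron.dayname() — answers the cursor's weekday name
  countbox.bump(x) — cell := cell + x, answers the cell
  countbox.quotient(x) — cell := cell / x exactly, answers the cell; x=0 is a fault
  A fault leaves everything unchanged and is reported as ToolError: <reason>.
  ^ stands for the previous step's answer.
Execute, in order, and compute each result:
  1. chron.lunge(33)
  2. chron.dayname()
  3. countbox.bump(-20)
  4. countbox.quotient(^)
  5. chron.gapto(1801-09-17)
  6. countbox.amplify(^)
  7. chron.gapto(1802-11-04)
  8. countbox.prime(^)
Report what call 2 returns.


Answer: Friday

Derivation:
·→ chron.lunge(n: 33)
·← 1801-12-11
·→ chron.dayname()
·← Friday
·→ countbox.bump(x: -20)
·← -20
·→ countbox.quotient(x: ^)
·← 1
·→ chron.gapto(d: 1801-09-17)
·← -85
·→ countbox.amplify(x: ^)
·← -85
·→ chron.gapto(d: 1802-11-04)
·← 328
·→ countbox.prime(x: ^)
·← 328


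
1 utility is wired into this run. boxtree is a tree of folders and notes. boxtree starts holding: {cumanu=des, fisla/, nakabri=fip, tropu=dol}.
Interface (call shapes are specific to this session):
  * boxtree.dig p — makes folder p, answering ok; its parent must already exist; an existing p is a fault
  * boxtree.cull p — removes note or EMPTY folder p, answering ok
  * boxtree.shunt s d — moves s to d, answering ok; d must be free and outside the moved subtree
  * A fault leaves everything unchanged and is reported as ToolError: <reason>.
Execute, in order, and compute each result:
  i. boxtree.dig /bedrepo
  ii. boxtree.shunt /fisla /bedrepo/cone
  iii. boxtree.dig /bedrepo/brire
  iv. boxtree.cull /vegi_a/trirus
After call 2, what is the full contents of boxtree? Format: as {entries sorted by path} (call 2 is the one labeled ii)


Answer: {bedrepo/, bedrepo/cone/, cumanu=des, nakabri=fip, tropu=dol}

Derivation:
~$ boxtree.dig p=/bedrepo
  ok
~$ boxtree.shunt s=/fisla d=/bedrepo/cone
  ok
~$ boxtree.dig p=/bedrepo/brire
  ok
~$ boxtree.cull p=/vegi_a/trirus
  ToolError: not found


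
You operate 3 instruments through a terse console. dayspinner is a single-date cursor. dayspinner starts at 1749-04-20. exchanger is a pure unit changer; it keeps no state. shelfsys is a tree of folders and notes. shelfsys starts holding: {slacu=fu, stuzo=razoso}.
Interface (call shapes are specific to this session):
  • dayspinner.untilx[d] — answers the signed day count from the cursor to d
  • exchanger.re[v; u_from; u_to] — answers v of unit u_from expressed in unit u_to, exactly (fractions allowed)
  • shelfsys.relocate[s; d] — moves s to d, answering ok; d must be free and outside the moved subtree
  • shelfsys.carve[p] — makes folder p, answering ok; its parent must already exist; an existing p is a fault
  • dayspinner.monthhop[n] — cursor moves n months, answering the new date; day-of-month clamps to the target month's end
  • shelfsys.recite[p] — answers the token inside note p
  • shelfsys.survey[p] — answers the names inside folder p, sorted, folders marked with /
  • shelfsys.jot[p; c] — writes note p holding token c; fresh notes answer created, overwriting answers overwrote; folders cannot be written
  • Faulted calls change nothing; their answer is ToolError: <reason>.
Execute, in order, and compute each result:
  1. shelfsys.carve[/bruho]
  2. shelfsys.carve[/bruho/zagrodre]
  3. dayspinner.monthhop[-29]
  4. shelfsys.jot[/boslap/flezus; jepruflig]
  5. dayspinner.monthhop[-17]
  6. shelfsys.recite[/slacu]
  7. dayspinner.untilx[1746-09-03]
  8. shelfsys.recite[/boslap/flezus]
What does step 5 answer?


Answer: 1745-06-20

Derivation:
Invoking carve(/bruho), and observe ok.
I use carve(/bruho/zagrodre): ok.
I run monthhop(-29), which returns 1746-11-20.
Next I call jot(/boslap/flezus, jepruflig), and get ToolError: no parent.
I call monthhop(-17), giving 1745-06-20.
I use recite(/slacu), which returns fu.
I use untilx(1746-09-03), yielding 440.
Invoking recite(/boslap/flezus), yielding ToolError: not found.


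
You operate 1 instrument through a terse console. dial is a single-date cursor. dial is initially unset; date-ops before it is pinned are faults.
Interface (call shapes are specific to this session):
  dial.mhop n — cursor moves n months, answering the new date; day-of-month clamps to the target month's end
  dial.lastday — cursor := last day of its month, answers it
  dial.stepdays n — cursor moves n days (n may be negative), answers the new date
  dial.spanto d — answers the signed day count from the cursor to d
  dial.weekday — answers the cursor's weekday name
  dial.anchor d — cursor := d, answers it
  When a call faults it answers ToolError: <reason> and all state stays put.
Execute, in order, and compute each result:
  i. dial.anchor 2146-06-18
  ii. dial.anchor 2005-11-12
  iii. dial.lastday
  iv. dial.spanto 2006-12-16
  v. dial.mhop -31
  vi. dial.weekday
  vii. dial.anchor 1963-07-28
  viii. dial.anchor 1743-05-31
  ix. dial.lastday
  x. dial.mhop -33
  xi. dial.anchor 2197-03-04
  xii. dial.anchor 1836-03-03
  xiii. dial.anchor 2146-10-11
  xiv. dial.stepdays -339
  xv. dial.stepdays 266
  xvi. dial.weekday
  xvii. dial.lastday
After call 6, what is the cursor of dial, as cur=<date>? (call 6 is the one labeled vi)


;; dial.anchor(d='2146-06-18') => 2146-06-18
;; dial.anchor(d='2005-11-12') => 2005-11-12
;; dial.lastday() => 2005-11-30
;; dial.spanto(d='2006-12-16') => 381
;; dial.mhop(n='-31') => 2003-04-30
;; dial.weekday() => Wednesday
;; dial.anchor(d='1963-07-28') => 1963-07-28
;; dial.anchor(d='1743-05-31') => 1743-05-31
;; dial.lastday() => 1743-05-31
;; dial.mhop(n='-33') => 1740-08-31
;; dial.anchor(d='2197-03-04') => 2197-03-04
;; dial.anchor(d='1836-03-03') => 1836-03-03
;; dial.anchor(d='2146-10-11') => 2146-10-11
;; dial.stepdays(n='-339') => 2145-11-06
;; dial.stepdays(n='266') => 2146-07-30
;; dial.weekday() => Saturday
;; dial.lastday() => 2146-07-31

Answer: cur=2003-04-30


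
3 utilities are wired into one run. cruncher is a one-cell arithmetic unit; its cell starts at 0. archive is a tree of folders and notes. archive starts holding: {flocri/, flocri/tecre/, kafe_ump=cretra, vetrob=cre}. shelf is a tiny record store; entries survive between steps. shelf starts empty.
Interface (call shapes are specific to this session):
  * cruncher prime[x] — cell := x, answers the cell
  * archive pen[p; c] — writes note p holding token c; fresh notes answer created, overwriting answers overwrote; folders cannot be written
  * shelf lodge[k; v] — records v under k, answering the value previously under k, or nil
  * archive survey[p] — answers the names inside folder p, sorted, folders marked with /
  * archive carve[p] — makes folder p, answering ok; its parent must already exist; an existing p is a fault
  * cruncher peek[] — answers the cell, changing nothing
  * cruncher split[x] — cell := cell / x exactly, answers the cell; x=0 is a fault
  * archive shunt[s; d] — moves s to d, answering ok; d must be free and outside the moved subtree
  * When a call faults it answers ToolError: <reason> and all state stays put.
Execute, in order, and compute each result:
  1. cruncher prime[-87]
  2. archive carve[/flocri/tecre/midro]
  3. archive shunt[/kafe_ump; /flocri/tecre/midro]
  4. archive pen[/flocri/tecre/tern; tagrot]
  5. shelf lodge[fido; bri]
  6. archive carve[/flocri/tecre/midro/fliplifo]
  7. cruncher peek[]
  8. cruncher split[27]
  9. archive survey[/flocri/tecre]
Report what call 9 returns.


$ cruncher prime x: -87
:: -87
$ archive carve p: /flocri/tecre/midro
:: ok
$ archive shunt s: /kafe_ump d: /flocri/tecre/midro
:: ToolError: exists
$ archive pen p: /flocri/tecre/tern c: tagrot
:: created
$ shelf lodge k: fido v: bri
:: nil
$ archive carve p: /flocri/tecre/midro/fliplifo
:: ok
$ cruncher peek
:: -87
$ cruncher split x: 27
:: -29/9
$ archive survey p: /flocri/tecre
:: [midro/, tern]

Answer: [midro/, tern]
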